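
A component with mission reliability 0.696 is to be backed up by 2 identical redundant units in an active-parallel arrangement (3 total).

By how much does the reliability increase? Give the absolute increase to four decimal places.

0.2759

R_before = 0.696
R_after = 1 − (1 − 0.696)^3 = 0.9719
ΔR = 0.9719 − 0.696 = 0.2759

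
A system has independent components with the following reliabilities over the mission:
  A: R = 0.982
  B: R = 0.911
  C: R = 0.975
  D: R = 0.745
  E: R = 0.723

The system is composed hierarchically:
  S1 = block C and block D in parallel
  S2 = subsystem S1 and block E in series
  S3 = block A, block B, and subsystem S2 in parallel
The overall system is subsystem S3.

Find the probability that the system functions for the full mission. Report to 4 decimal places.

0.9995

Parallel (C and D): 1 − (1 − 0.975000)(1 − 0.745000) = 0.993625
Series ([0.993625] and E): 0.993625 × 0.723000 = 0.718391
Parallel (A, B, and [0.718391]): 1 − (1 − 0.982000)(1 − 0.911000)(1 − 0.718391) = 0.9995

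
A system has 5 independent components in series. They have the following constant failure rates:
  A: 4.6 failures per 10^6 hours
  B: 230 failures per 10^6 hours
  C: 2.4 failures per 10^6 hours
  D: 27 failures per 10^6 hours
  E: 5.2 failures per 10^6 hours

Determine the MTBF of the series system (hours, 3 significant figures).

3710

Series of exponential components: λ_sys = Σ λ_i
λ_sys = 0.0000046 + 0.00023 + 0.0000024 + 0.000027 + 0.0000052 = 2.6920e-04 /h
MTBF = 1 / λ_sys = 3710 h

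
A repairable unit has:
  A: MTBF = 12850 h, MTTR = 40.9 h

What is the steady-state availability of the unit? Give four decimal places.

0.9968

A(A) = MTBF/(MTBF+MTTR) = 12850/(12850+40.9) = 0.9968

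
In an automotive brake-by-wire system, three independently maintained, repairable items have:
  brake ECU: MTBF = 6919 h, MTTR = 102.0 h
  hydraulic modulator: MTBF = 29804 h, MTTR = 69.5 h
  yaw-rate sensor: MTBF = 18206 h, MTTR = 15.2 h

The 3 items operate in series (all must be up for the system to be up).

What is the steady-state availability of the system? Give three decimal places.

0.982

A(brake ECU) = MTBF/(MTBF+MTTR) = 6919/(6919+102.0) = 0.985472
A(hydraulic modulator) = MTBF/(MTBF+MTTR) = 29804/(29804+69.5) = 0.997674
A(yaw-rate sensor) = MTBF/(MTBF+MTTR) = 18206/(18206+15.2) = 0.999166
Series availability: 0.985472 × 0.997674 × 0.999166 = 0.982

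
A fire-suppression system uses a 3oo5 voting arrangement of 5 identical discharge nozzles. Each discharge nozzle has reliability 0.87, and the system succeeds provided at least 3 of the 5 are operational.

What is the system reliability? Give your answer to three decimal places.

R = Σ_{i=3}^{5} C(5,i) p^i (1−p)^{5−i} with p = 0.87
C(5,3)·0.87^3·0.13^2 = 0.11129
C(5,4)·0.87^4·0.13^1 = 0.37238
C(5,5)·0.87^5·0.13^0 = 0.49842
Sum = 0.982

0.982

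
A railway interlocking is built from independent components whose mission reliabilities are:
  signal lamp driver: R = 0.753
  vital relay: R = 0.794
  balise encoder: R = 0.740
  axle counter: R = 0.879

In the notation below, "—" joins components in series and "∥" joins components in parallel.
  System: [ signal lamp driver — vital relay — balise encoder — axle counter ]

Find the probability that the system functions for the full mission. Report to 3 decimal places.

Series (signal lamp driver, vital relay, balise encoder, and axle counter): 0.75300 × 0.79400 × 0.74000 × 0.87900 = 0.389

0.389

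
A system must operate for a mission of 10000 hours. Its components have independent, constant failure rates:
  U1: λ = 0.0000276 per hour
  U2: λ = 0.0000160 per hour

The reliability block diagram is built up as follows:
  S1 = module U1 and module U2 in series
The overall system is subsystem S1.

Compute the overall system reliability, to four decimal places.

R(U1) = exp(−0.0000276 × 10000) = 0.758813
R(U2) = exp(−0.0000160 × 10000) = 0.852144
Series (U1 and U2): 0.758813 × 0.852144 = 0.6466

0.6466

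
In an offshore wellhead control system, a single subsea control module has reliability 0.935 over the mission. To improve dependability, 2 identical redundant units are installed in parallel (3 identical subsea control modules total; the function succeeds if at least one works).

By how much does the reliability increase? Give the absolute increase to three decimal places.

R_before = 0.935
R_after = 1 − (1 − 0.935)^3 = 1.000
ΔR = 1.000 − 0.935 = 0.065

0.065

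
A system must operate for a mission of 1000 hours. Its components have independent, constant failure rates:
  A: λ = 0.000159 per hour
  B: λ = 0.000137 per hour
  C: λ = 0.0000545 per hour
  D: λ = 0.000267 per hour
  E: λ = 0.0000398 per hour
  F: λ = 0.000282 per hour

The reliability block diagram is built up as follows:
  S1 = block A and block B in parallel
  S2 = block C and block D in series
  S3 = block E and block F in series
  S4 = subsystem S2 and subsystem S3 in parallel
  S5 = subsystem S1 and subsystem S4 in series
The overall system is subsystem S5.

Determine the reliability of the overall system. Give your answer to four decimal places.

0.9070

R(A) = exp(−0.000159 × 1000) = 0.852996
R(B) = exp(−0.000137 × 1000) = 0.871970
R(C) = exp(−0.0000545 × 1000) = 0.946959
R(D) = exp(−0.000267 × 1000) = 0.765673
R(E) = exp(−0.0000398 × 1000) = 0.960982
R(F) = exp(−0.000282 × 1000) = 0.754274
Parallel (A and B): 1 − (1 − 0.852996)(1 − 0.871970) = 0.981179
Series (C and D): 0.946959 × 0.765673 = 0.725061
Series (E and F): 0.960982 × 0.754274 = 0.724844
Parallel ([0.725061] and [0.724844]): 1 − (1 − 0.725061)(1 − 0.724844) = 0.924349
Series ([0.981179] and [0.924349]): 0.981179 × 0.924349 = 0.9070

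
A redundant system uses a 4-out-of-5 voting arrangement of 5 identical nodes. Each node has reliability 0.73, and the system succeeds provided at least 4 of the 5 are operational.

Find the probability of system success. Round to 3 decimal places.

0.591

R = Σ_{i=4}^{5} C(5,i) p^i (1−p)^{5−i} with p = 0.73
C(5,4)·0.73^4·0.27^1 = 0.38338
C(5,5)·0.73^5·0.27^0 = 0.20731
Sum = 0.591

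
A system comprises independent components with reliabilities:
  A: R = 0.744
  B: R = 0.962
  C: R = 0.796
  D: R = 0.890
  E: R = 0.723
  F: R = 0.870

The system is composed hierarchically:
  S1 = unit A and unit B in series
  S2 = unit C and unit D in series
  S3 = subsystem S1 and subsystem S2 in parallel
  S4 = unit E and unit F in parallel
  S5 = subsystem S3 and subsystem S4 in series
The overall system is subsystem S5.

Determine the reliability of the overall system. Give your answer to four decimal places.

0.8841

Series (A and B): 0.744000 × 0.962000 = 0.715728
Series (C and D): 0.796000 × 0.890000 = 0.708440
Parallel ([0.715728] and [0.708440]): 1 − (1 − 0.715728)(1 − 0.708440) = 0.917118
Parallel (E and F): 1 − (1 − 0.723000)(1 − 0.870000) = 0.963990
Series ([0.917118] and [0.963990]): 0.917118 × 0.963990 = 0.8841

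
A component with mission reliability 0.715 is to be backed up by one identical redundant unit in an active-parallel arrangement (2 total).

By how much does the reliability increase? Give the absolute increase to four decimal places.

0.2038

R_before = 0.715
R_after = 1 − (1 − 0.715)^2 = 0.9188
ΔR = 0.9188 − 0.715 = 0.2038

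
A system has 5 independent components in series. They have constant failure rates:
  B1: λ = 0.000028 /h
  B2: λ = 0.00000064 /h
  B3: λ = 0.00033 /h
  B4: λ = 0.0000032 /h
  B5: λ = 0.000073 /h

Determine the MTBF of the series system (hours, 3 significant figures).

Series of exponential components: λ_sys = Σ λ_i
λ_sys = 0.000028 + 0.00000064 + 0.00033 + 0.0000032 + 0.000073 = 4.3484e-04 /h
MTBF = 1 / λ_sys = 2300 h

2300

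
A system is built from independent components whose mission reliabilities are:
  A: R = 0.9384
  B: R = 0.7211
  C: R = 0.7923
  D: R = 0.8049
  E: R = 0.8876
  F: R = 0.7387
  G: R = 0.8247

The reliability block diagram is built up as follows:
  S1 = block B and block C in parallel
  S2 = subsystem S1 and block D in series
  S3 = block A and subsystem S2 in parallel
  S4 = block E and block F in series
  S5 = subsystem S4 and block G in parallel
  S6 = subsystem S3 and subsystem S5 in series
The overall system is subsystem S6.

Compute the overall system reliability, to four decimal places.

0.9256

Parallel (B and C): 1 − (1 − 0.721100)(1 − 0.792300) = 0.942072
Series ([0.942072] and D): 0.942072 × 0.804900 = 0.758274
Parallel (A and [0.758274]): 1 − (1 − 0.938400)(1 − 0.758274) = 0.985110
Series (E and F): 0.887600 × 0.738700 = 0.655670
Parallel ([0.655670] and G): 1 − (1 − 0.655670)(1 − 0.824700) = 0.939639
Series ([0.985110] and [0.939639]): 0.985110 × 0.939639 = 0.9256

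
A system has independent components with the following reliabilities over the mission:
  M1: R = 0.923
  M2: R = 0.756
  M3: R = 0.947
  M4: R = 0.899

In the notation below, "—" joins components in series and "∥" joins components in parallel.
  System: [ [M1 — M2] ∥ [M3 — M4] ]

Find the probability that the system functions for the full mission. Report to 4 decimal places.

Series (M1 and M2): 0.923000 × 0.756000 = 0.697788
Series (M3 and M4): 0.947000 × 0.899000 = 0.851353
Parallel ([0.697788] and [0.851353]): 1 − (1 − 0.697788)(1 − 0.851353) = 0.9551

0.9551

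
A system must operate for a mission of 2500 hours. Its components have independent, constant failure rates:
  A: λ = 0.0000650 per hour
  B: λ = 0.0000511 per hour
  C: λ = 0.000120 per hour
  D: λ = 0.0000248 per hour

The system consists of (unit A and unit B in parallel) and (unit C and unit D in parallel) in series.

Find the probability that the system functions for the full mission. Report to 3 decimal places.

R(A) = exp(−0.0000650 × 2500) = 0.85002
R(B) = exp(−0.0000511 × 2500) = 0.88007
R(C) = exp(−0.000120 × 2500) = 0.74082
R(D) = exp(−0.0000248 × 2500) = 0.93988
Parallel (A and B): 1 − (1 − 0.85002)(1 − 0.88007) = 0.98201
Parallel (C and D): 1 − (1 − 0.74082)(1 − 0.93988) = 0.98442
Series ([0.98201] and [0.98442]): 0.98201 × 0.98442 = 0.967

0.967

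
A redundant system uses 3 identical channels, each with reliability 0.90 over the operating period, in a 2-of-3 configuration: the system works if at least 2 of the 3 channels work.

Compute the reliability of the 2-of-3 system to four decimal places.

0.9720

R = Σ_{i=2}^{3} C(3,i) p^i (1−p)^{3−i} with p = 0.90
C(3,2)·0.90^2·0.10^1 = 0.243000
C(3,3)·0.90^3·0.10^0 = 0.729000
Sum = 0.9720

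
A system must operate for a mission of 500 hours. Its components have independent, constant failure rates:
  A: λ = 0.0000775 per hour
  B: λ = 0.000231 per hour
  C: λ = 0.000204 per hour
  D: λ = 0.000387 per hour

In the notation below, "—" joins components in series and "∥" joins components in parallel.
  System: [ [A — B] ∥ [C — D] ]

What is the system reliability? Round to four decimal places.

R(A) = exp(−0.0000775 × 500) = 0.961991
R(B) = exp(−0.000231 × 500) = 0.890921
R(C) = exp(−0.000204 × 500) = 0.903030
R(D) = exp(−0.000387 × 500) = 0.824070
Series (A and B): 0.961991 × 0.890921 = 0.857058
Series (C and D): 0.903030 × 0.824070 = 0.744160
Parallel ([0.857058] and [0.744160]): 1 − (1 − 0.857058)(1 − 0.744160) = 0.9634

0.9634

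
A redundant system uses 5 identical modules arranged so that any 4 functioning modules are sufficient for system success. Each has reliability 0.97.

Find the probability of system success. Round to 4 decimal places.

R = Σ_{i=4}^{5} C(5,i) p^i (1−p)^{5−i} with p = 0.97
C(5,4)·0.97^4·0.03^1 = 0.132794
C(5,5)·0.97^5·0.03^0 = 0.858734
Sum = 0.9915

0.9915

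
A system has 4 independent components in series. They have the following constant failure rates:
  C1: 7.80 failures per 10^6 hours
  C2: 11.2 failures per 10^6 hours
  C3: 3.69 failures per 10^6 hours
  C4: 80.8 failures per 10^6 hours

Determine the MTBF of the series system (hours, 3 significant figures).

9660

Series of exponential components: λ_sys = Σ λ_i
λ_sys = 0.00000780 + 0.0000112 + 0.00000369 + 0.0000808 = 1.0349e-04 /h
MTBF = 1 / λ_sys = 9660 h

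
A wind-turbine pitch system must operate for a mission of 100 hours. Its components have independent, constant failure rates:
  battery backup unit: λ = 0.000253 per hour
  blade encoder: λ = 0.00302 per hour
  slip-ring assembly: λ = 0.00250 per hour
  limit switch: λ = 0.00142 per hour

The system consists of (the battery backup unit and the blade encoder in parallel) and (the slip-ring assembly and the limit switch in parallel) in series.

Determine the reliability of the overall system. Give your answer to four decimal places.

0.9644

R(battery backup unit) = exp(−0.000253 × 100) = 0.975017
R(blade encoder) = exp(−0.00302 × 100) = 0.739338
R(slip-ring assembly) = exp(−0.00250 × 100) = 0.778801
R(limit switch) = exp(−0.00142 × 100) = 0.867621
Parallel (battery backup unit and blade encoder): 1 − (1 − 0.975017)(1 − 0.739338) = 0.993488
Parallel (slip-ring assembly and limit switch): 1 − (1 − 0.778801)(1 − 0.867621) = 0.970718
Series ([0.993488] and [0.970718]): 0.993488 × 0.970718 = 0.9644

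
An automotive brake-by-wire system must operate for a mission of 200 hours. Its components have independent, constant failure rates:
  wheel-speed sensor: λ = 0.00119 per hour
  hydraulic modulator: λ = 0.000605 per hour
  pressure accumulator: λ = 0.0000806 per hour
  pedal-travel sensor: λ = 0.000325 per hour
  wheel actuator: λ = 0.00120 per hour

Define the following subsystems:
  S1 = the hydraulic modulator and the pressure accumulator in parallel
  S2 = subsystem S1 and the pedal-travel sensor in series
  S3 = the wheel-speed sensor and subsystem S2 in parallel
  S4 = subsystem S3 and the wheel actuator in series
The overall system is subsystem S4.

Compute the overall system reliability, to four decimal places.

R(wheel-speed sensor) = exp(−0.00119 × 200) = 0.788203
R(hydraulic modulator) = exp(−0.000605 × 200) = 0.886034
R(pressure accumulator) = exp(−0.0000806 × 200) = 0.984009
R(pedal-travel sensor) = exp(−0.000325 × 200) = 0.937067
R(wheel actuator) = exp(−0.00120 × 200) = 0.786628
Parallel (hydraulic modulator and pressure accumulator): 1 − (1 − 0.886034)(1 − 0.984009) = 0.998178
Series ([0.998178] and pedal-travel sensor): 0.998178 × 0.937067 = 0.935360
Parallel (wheel-speed sensor and [0.935360]): 1 − (1 − 0.788203)(1 − 0.935360) = 0.986309
Series ([0.986309] and wheel actuator): 0.986309 × 0.786628 = 0.7759

0.7759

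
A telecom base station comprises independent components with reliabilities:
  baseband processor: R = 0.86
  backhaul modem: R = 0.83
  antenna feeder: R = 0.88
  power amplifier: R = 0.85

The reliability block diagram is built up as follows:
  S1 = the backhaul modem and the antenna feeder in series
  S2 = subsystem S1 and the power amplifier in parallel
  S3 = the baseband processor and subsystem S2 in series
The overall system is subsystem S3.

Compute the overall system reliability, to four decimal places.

0.8252

Series (backhaul modem and antenna feeder): 0.830000 × 0.880000 = 0.730400
Parallel ([0.730400] and power amplifier): 1 − (1 − 0.730400)(1 − 0.850000) = 0.959560
Series (baseband processor and [0.959560]): 0.860000 × 0.959560 = 0.8252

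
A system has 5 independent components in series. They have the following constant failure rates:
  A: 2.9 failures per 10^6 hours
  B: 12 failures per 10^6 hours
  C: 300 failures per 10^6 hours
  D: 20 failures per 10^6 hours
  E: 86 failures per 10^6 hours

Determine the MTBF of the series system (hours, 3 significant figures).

Series of exponential components: λ_sys = Σ λ_i
λ_sys = 0.0000029 + 0.000012 + 0.00030 + 0.000020 + 0.000086 = 4.2090e-04 /h
MTBF = 1 / λ_sys = 2380 h

2380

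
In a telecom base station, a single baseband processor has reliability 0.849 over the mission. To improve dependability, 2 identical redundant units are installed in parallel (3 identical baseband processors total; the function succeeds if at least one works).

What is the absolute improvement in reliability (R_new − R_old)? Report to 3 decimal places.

0.148

R_before = 0.849
R_after = 1 − (1 − 0.849)^3 = 0.997
ΔR = 0.997 − 0.849 = 0.148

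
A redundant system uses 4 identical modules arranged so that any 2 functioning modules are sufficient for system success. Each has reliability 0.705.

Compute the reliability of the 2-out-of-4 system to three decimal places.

R = Σ_{i=2}^{4} C(4,i) p^i (1−p)^{4−i} with p = 0.705
C(4,2)·0.705^2·0.295^2 = 0.25952
C(4,3)·0.705^3·0.295^1 = 0.41348
C(4,4)·0.705^4·0.295^0 = 0.24703
Sum = 0.920

0.920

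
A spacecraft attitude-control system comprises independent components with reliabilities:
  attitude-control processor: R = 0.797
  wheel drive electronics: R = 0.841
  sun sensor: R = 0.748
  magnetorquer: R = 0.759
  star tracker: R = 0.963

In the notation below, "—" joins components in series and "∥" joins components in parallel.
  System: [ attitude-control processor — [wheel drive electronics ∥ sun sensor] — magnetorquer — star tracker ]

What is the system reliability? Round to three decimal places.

0.559

Parallel (wheel drive electronics and sun sensor): 1 − (1 − 0.84100)(1 − 0.74800) = 0.95993
Series (attitude-control processor, [0.95993], magnetorquer, and star tracker): 0.79700 × 0.95993 × 0.75900 × 0.96300 = 0.559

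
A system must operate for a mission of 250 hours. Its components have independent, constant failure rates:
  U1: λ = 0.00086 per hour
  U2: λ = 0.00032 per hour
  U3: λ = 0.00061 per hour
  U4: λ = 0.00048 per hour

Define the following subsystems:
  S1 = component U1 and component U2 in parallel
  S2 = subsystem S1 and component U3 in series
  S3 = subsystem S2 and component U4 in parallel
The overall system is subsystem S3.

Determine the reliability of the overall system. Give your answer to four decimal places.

R(U1) = exp(−0.00086 × 250) = 0.806541
R(U2) = exp(−0.00032 × 250) = 0.923116
R(U3) = exp(−0.00061 × 250) = 0.858559
R(U4) = exp(−0.00048 × 250) = 0.886920
Parallel (U1 and U2): 1 − (1 − 0.806541)(1 − 0.923116) = 0.985126
Series ([0.985126] and U3): 0.985126 × 0.858559 = 0.845789
Parallel ([0.845789] and U4): 1 − (1 − 0.845789)(1 − 0.886920) = 0.9826

0.9826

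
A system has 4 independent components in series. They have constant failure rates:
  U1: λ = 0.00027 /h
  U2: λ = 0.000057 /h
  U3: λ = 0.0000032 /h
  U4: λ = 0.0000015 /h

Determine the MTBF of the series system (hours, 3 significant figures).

3010

Series of exponential components: λ_sys = Σ λ_i
λ_sys = 0.00027 + 0.000057 + 0.0000032 + 0.0000015 = 3.3170e-04 /h
MTBF = 1 / λ_sys = 3010 h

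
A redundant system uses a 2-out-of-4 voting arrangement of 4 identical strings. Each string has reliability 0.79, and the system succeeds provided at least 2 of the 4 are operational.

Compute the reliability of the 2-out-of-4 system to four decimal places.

R = Σ_{i=2}^{4} C(4,i) p^i (1−p)^{4−i} with p = 0.79
C(4,2)·0.79^2·0.21^2 = 0.165137
C(4,3)·0.79^3·0.21^1 = 0.414153
C(4,4)·0.79^4·0.21^0 = 0.389501
Sum = 0.9688

0.9688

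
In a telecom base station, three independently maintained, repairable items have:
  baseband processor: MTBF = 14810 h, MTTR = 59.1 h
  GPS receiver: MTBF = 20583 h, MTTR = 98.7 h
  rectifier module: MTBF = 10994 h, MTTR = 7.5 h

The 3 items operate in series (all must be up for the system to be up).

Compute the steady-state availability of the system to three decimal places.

0.991

A(baseband processor) = MTBF/(MTBF+MTTR) = 14810/(14810+59.1) = 0.996025
A(GPS receiver) = MTBF/(MTBF+MTTR) = 20583/(20583+98.7) = 0.995228
A(rectifier module) = MTBF/(MTBF+MTTR) = 10994/(10994+7.5) = 0.999318
Series availability: 0.996025 × 0.995228 × 0.999318 = 0.991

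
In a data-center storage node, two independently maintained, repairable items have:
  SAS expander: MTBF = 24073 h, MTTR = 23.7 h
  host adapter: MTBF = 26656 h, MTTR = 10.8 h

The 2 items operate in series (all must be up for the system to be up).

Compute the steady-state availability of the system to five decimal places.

A(SAS expander) = MTBF/(MTBF+MTTR) = 24073/(24073+23.7) = 0.999016
A(host adapter) = MTBF/(MTBF+MTTR) = 26656/(26656+10.8) = 0.999595
Series availability: 0.999016 × 0.999595 = 0.99861

0.99861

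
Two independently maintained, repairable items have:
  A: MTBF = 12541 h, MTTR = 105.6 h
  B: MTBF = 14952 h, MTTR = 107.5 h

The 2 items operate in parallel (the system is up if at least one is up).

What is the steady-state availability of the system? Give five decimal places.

A(A) = MTBF/(MTBF+MTTR) = 12541/(12541+105.6) = 0.991650
A(B) = MTBF/(MTBF+MTTR) = 14952/(14952+107.5) = 0.992862
Parallel availability: 1 − (1 − 0.991650)(1 − 0.992862) = 0.99994

0.99994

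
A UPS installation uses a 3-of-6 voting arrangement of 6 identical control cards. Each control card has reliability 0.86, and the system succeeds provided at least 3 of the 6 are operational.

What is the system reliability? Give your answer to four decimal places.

0.9955

R = Σ_{i=3}^{6} C(6,i) p^i (1−p)^{6−i} with p = 0.86
C(6,3)·0.86^3·0.14^3 = 0.034907
C(6,4)·0.86^4·0.14^2 = 0.160820
C(6,5)·0.86^5·0.14^1 = 0.395159
C(6,6)·0.86^6·0.14^0 = 0.404567
Sum = 0.9955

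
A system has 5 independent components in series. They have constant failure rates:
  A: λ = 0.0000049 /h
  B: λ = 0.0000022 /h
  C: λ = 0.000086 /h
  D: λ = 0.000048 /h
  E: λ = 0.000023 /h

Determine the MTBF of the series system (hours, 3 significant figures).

6090

Series of exponential components: λ_sys = Σ λ_i
λ_sys = 0.0000049 + 0.0000022 + 0.000086 + 0.000048 + 0.000023 = 1.6410e-04 /h
MTBF = 1 / λ_sys = 6090 h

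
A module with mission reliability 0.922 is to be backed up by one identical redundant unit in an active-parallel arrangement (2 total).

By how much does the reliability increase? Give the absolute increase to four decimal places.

0.0719

R_before = 0.922
R_after = 1 − (1 − 0.922)^2 = 0.9939
ΔR = 0.9939 − 0.922 = 0.0719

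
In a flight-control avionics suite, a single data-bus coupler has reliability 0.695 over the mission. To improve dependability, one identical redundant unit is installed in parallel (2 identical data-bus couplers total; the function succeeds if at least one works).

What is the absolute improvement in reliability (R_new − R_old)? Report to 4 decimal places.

0.2120

R_before = 0.695
R_after = 1 − (1 − 0.695)^2 = 0.9070
ΔR = 0.9070 − 0.695 = 0.2120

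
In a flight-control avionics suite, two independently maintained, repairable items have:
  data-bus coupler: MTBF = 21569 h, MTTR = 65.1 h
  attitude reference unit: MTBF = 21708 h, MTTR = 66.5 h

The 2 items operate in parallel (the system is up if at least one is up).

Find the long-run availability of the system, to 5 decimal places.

A(data-bus coupler) = MTBF/(MTBF+MTTR) = 21569/(21569+65.1) = 0.996991
A(attitude reference unit) = MTBF/(MTBF+MTTR) = 21708/(21708+66.5) = 0.996946
Parallel availability: 1 − (1 − 0.996991)(1 − 0.996946) = 0.99999

0.99999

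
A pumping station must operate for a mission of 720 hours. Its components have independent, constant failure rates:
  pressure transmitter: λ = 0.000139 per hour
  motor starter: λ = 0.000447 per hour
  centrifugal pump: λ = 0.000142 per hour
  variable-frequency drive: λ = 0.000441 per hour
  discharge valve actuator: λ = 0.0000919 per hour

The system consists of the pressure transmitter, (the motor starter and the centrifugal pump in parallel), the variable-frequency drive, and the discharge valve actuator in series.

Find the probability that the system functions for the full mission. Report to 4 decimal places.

0.6000

R(pressure transmitter) = exp(−0.000139 × 720) = 0.904765
R(motor starter) = exp(−0.000447 × 720) = 0.724814
R(centrifugal pump) = exp(−0.000142 × 720) = 0.902813
R(variable-frequency drive) = exp(−0.000441 × 720) = 0.727952
R(discharge valve actuator) = exp(−0.0000919 × 720) = 0.935974
Parallel (motor starter and centrifugal pump): 1 − (1 − 0.724814)(1 − 0.902813) = 0.973255
Series (pressure transmitter, [0.973255], variable-frequency drive, and discharge valve actuator): 0.904765 × 0.973255 × 0.727952 × 0.935974 = 0.6000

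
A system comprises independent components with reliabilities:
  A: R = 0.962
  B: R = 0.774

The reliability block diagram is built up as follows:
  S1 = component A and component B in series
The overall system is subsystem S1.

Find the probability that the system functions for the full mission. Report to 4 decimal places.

0.7446

Series (A and B): 0.962000 × 0.774000 = 0.7446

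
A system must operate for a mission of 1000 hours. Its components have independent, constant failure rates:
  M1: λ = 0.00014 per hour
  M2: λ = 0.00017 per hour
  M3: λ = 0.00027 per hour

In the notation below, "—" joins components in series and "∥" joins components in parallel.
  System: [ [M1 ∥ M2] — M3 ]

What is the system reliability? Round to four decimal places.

0.7478

R(M1) = exp(−0.00014 × 1000) = 0.869358
R(M2) = exp(−0.00017 × 1000) = 0.843665
R(M3) = exp(−0.00027 × 1000) = 0.763379
Parallel (M1 and M2): 1 − (1 − 0.869358)(1 − 0.843665) = 0.979576
Series ([0.979576] and M3): 0.979576 × 0.763379 = 0.7478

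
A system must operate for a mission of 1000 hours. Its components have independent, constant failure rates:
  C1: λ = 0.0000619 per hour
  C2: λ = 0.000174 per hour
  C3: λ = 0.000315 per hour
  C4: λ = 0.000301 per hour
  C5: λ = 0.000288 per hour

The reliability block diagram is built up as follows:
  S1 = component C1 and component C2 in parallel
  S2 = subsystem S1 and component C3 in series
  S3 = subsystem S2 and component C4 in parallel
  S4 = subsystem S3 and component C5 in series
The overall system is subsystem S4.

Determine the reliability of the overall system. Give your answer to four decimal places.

R(C1) = exp(−0.0000619 × 1000) = 0.939977
R(C2) = exp(−0.000174 × 1000) = 0.840297
R(C3) = exp(−0.000315 × 1000) = 0.729789
R(C4) = exp(−0.000301 × 1000) = 0.740078
R(C5) = exp(−0.000288 × 1000) = 0.749762
Parallel (C1 and C2): 1 − (1 − 0.939977)(1 − 0.840297) = 0.990414
Series ([0.990414] and C3): 0.990414 × 0.729789 = 0.722793
Parallel ([0.722793] and C4): 1 − (1 − 0.722793)(1 − 0.740078) = 0.927948
Series ([0.927948] and C5): 0.927948 × 0.749762 = 0.6957

0.6957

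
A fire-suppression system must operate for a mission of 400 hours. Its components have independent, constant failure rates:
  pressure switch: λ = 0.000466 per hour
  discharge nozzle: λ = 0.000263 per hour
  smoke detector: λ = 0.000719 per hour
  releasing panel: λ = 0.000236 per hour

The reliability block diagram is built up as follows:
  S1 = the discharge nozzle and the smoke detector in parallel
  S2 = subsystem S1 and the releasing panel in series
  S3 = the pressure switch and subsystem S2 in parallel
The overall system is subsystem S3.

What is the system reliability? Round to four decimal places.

0.9808

R(pressure switch) = exp(−0.000466 × 400) = 0.829942
R(discharge nozzle) = exp(−0.000263 × 400) = 0.900144
R(smoke detector) = exp(−0.000719 × 400) = 0.750062
R(releasing panel) = exp(−0.000236 × 400) = 0.909919
Parallel (discharge nozzle and smoke detector): 1 − (1 − 0.900144)(1 − 0.750062) = 0.975042
Series ([0.975042] and releasing panel): 0.975042 × 0.909919 = 0.887209
Parallel (pressure switch and [0.887209]): 1 − (1 − 0.829942)(1 − 0.887209) = 0.9808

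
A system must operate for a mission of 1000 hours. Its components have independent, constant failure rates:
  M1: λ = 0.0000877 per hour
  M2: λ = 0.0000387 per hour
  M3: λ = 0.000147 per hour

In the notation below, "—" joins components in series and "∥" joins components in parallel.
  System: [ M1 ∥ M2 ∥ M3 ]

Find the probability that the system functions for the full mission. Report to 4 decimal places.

R(M1) = exp(−0.0000877 × 1000) = 0.916036
R(M2) = exp(−0.0000387 × 1000) = 0.962039
R(M3) = exp(−0.000147 × 1000) = 0.863294
Parallel (M1, M2, and M3): 1 − (1 − 0.916036)(1 − 0.962039)(1 − 0.863294) = 0.9996

0.9996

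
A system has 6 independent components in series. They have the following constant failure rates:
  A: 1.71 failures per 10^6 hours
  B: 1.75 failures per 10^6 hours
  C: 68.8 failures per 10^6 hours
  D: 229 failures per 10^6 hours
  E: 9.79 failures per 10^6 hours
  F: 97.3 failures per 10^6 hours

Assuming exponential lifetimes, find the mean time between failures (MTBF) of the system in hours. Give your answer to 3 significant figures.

Series of exponential components: λ_sys = Σ λ_i
λ_sys = 0.00000171 + 0.00000175 + 0.0000688 + 0.000229 + 0.00000979 + 0.0000973 = 4.0835e-04 /h
MTBF = 1 / λ_sys = 2450 h

2450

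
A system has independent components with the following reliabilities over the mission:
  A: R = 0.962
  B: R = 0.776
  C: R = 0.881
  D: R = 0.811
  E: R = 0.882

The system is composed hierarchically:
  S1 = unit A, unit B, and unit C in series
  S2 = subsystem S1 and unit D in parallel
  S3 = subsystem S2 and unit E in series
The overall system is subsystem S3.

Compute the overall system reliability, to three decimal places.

Series (A, B, and C): 0.96200 × 0.77600 × 0.88100 = 0.65768
Parallel ([0.65768] and D): 1 − (1 − 0.65768)(1 − 0.81100) = 0.93530
Series ([0.93530] and E): 0.93530 × 0.88200 = 0.825

0.825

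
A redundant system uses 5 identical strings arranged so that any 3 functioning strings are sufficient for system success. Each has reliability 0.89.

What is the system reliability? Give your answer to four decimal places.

R = Σ_{i=3}^{5} C(5,i) p^i (1−p)^{5−i} with p = 0.89
C(5,3)·0.89^3·0.11^2 = 0.085301
C(5,4)·0.89^4·0.11^1 = 0.345082
C(5,5)·0.89^5·0.11^0 = 0.558406
Sum = 0.9888

0.9888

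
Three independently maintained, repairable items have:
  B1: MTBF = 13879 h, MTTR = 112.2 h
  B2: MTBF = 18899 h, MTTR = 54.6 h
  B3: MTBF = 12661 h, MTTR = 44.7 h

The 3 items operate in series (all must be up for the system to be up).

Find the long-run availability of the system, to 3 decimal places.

A(B1) = MTBF/(MTBF+MTTR) = 13879/(13879+112.2) = 0.991981
A(B2) = MTBF/(MTBF+MTTR) = 18899/(18899+54.6) = 0.997119
A(B3) = MTBF/(MTBF+MTTR) = 12661/(12661+44.7) = 0.996482
Series availability: 0.991981 × 0.997119 × 0.996482 = 0.986

0.986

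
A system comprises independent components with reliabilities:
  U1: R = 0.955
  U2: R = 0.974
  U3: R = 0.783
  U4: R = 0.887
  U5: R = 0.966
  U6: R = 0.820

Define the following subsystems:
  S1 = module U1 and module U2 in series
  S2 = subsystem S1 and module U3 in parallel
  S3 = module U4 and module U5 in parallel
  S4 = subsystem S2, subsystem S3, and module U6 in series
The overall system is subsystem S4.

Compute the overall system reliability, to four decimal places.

0.8045

Series (U1 and U2): 0.955000 × 0.974000 = 0.930170
Parallel ([0.930170] and U3): 1 − (1 − 0.930170)(1 − 0.783000) = 0.984847
Parallel (U4 and U5): 1 − (1 − 0.887000)(1 − 0.966000) = 0.996158
Series ([0.984847], [0.996158], and U6): 0.984847 × 0.996158 × 0.820000 = 0.8045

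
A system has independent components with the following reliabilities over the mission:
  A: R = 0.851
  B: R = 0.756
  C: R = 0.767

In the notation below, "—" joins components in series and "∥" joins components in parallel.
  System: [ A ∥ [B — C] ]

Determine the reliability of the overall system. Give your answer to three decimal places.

0.937

Series (B and C): 0.75600 × 0.76700 = 0.57985
Parallel (A and [0.57985]): 1 − (1 − 0.85100)(1 − 0.57985) = 0.937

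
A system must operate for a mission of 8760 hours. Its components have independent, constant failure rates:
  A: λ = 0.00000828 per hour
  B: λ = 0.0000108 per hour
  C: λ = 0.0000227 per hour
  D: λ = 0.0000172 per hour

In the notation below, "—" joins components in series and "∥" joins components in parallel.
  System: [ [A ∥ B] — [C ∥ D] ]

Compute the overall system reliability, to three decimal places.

R(A) = exp(−0.00000828 × 8760) = 0.93004
R(B) = exp(−0.0000108 × 8760) = 0.90973
R(C) = exp(−0.0000227 × 8760) = 0.81967
R(D) = exp(−0.0000172 × 8760) = 0.86013
Parallel (A and B): 1 − (1 − 0.93004)(1 − 0.90973) = 0.99368
Parallel (C and D): 1 − (1 − 0.81967)(1 − 0.86013) = 0.97478
Series ([0.99368] and [0.97478]): 0.99368 × 0.97478 = 0.969

0.969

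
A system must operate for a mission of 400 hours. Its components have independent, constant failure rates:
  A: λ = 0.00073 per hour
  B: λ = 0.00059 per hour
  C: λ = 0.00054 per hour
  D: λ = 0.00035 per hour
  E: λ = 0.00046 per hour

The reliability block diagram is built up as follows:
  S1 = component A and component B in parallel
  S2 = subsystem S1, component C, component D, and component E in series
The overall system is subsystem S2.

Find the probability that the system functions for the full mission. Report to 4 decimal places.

R(A) = exp(−0.00073 × 400) = 0.746769
R(B) = exp(−0.00059 × 400) = 0.789781
R(C) = exp(−0.00054 × 400) = 0.805735
R(D) = exp(−0.00035 × 400) = 0.869358
R(E) = exp(−0.00046 × 400) = 0.831936
Parallel (A and B): 1 − (1 − 0.746769)(1 − 0.789781) = 0.946766
Series ([0.946766], C, D, and E): 0.946766 × 0.805735 × 0.869358 × 0.831936 = 0.5517

0.5517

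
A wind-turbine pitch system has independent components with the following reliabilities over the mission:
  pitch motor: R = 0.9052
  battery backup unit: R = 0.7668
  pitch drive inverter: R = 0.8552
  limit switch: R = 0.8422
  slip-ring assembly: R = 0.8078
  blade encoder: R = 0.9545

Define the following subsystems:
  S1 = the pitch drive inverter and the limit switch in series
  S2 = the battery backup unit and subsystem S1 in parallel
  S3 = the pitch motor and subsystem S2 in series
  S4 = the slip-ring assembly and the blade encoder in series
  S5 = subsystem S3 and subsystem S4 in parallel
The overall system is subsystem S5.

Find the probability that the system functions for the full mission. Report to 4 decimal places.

Series (pitch drive inverter and limit switch): 0.855200 × 0.842200 = 0.720249
Parallel (battery backup unit and [0.720249]): 1 − (1 − 0.766800)(1 − 0.720249) = 0.934762
Series (pitch motor and [0.934762]): 0.905200 × 0.934762 = 0.846147
Series (slip-ring assembly and blade encoder): 0.807800 × 0.954500 = 0.771045
Parallel ([0.846147] and [0.771045]): 1 − (1 − 0.846147)(1 − 0.771045) = 0.9648

0.9648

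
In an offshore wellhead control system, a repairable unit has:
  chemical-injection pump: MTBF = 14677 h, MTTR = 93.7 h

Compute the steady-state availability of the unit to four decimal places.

A(chemical-injection pump) = MTBF/(MTBF+MTTR) = 14677/(14677+93.7) = 0.9937

0.9937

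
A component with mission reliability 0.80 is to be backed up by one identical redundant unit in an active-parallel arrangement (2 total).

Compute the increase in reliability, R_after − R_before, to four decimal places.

R_before = 0.80
R_after = 1 − (1 − 0.80)^2 = 0.9600
ΔR = 0.9600 − 0.80 = 0.1600

0.1600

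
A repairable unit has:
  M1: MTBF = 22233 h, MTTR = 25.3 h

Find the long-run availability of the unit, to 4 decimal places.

0.9989

A(M1) = MTBF/(MTBF+MTTR) = 22233/(22233+25.3) = 0.9989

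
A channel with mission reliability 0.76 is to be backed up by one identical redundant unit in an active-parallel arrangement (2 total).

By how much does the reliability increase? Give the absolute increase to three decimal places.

R_before = 0.76
R_after = 1 − (1 − 0.76)^2 = 0.942
ΔR = 0.942 − 0.76 = 0.182

0.182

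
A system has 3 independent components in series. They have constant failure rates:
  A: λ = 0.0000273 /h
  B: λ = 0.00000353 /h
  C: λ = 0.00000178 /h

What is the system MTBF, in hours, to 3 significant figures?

30700

Series of exponential components: λ_sys = Σ λ_i
λ_sys = 0.0000273 + 0.00000353 + 0.00000178 = 3.2610e-05 /h
MTBF = 1 / λ_sys = 30700 h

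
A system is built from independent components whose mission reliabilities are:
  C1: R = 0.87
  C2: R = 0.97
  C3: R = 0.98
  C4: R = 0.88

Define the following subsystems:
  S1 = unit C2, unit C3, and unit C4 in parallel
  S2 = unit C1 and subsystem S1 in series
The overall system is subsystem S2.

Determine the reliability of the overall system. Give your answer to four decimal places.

Parallel (C2, C3, and C4): 1 − (1 − 0.970000)(1 − 0.980000)(1 − 0.880000) = 0.999928
Series (C1 and [0.999928]): 0.870000 × 0.999928 = 0.8699

0.8699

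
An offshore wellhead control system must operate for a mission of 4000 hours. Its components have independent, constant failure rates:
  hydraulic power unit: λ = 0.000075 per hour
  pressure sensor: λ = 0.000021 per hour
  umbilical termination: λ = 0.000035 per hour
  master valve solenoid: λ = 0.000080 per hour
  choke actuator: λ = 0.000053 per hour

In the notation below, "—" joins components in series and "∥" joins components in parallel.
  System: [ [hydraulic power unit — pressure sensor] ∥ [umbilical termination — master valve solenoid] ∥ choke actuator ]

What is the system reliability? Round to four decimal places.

R(hydraulic power unit) = exp(−0.000075 × 4000) = 0.740818
R(pressure sensor) = exp(−0.000021 × 4000) = 0.919431
R(umbilical termination) = exp(−0.000035 × 4000) = 0.869358
R(master valve solenoid) = exp(−0.000080 × 4000) = 0.726149
R(choke actuator) = exp(−0.000053 × 4000) = 0.808965
Series (hydraulic power unit and pressure sensor): 0.740818 × 0.919431 = 0.681131
Series (umbilical termination and master valve solenoid): 0.869358 × 0.726149 = 0.631283
Parallel ([0.681131], [0.631283], and choke actuator): 1 − (1 − 0.681131)(1 − 0.631283)(1 − 0.808965) = 0.9775

0.9775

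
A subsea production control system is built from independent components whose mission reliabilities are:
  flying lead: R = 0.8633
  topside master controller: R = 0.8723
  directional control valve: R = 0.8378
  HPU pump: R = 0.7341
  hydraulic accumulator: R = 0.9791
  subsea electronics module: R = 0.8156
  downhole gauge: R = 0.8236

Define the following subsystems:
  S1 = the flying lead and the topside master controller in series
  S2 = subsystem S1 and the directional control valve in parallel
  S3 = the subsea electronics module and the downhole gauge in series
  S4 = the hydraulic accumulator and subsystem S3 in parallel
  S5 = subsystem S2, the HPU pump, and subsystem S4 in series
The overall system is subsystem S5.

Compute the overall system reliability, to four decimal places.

Series (flying lead and topside master controller): 0.863300 × 0.872300 = 0.753057
Parallel ([0.753057] and directional control valve): 1 − (1 − 0.753057)(1 − 0.837800) = 0.959946
Series (subsea electronics module and downhole gauge): 0.815600 × 0.823600 = 0.671728
Parallel (hydraulic accumulator and [0.671728]): 1 − (1 − 0.979100)(1 − 0.671728) = 0.993139
Series ([0.959946], HPU pump, and [0.993139]): 0.959946 × 0.734100 × 0.993139 = 0.6999

0.6999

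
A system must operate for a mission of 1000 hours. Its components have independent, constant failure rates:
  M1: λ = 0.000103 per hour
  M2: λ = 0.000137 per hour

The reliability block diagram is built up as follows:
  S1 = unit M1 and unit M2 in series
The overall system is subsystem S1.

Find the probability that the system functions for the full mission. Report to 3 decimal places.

0.787

R(M1) = exp(−0.000103 × 1000) = 0.90213
R(M2) = exp(−0.000137 × 1000) = 0.87197
Series (M1 and M2): 0.90213 × 0.87197 = 0.787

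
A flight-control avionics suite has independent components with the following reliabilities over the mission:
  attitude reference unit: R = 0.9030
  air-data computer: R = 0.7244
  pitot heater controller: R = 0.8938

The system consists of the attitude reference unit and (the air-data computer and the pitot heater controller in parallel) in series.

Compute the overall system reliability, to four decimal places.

0.8766

Parallel (air-data computer and pitot heater controller): 1 − (1 − 0.724400)(1 − 0.893800) = 0.970731
Series (attitude reference unit and [0.970731]): 0.903000 × 0.970731 = 0.8766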